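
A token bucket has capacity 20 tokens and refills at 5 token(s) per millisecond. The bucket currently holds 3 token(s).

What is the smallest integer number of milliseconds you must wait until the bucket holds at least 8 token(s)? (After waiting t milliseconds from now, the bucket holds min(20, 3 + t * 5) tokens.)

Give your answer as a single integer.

Need 3 + t * 5 >= 8, so t >= 5/5.
Smallest integer t = ceil(5/5) = 1.

Answer: 1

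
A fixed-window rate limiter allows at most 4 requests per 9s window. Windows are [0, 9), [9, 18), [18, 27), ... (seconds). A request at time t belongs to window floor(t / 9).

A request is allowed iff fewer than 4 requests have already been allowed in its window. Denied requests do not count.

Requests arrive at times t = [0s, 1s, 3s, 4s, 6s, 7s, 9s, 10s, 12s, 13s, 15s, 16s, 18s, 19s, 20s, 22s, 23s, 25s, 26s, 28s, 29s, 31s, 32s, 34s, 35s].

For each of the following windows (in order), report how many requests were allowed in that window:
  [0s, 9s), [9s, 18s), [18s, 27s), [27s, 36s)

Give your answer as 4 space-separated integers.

Answer: 4 4 4 4

Derivation:
Processing requests:
  req#1 t=0s (window 0): ALLOW
  req#2 t=1s (window 0): ALLOW
  req#3 t=3s (window 0): ALLOW
  req#4 t=4s (window 0): ALLOW
  req#5 t=6s (window 0): DENY
  req#6 t=7s (window 0): DENY
  req#7 t=9s (window 1): ALLOW
  req#8 t=10s (window 1): ALLOW
  req#9 t=12s (window 1): ALLOW
  req#10 t=13s (window 1): ALLOW
  req#11 t=15s (window 1): DENY
  req#12 t=16s (window 1): DENY
  req#13 t=18s (window 2): ALLOW
  req#14 t=19s (window 2): ALLOW
  req#15 t=20s (window 2): ALLOW
  req#16 t=22s (window 2): ALLOW
  req#17 t=23s (window 2): DENY
  req#18 t=25s (window 2): DENY
  req#19 t=26s (window 2): DENY
  req#20 t=28s (window 3): ALLOW
  req#21 t=29s (window 3): ALLOW
  req#22 t=31s (window 3): ALLOW
  req#23 t=32s (window 3): ALLOW
  req#24 t=34s (window 3): DENY
  req#25 t=35s (window 3): DENY

Allowed counts by window: 4 4 4 4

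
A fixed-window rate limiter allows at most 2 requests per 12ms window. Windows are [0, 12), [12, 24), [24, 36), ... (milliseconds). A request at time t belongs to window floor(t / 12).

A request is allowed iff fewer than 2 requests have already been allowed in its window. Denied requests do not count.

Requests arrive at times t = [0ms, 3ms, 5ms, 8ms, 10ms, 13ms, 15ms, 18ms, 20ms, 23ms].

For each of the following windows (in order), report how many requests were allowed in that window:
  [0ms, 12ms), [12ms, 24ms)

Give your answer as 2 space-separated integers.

Answer: 2 2

Derivation:
Processing requests:
  req#1 t=0ms (window 0): ALLOW
  req#2 t=3ms (window 0): ALLOW
  req#3 t=5ms (window 0): DENY
  req#4 t=8ms (window 0): DENY
  req#5 t=10ms (window 0): DENY
  req#6 t=13ms (window 1): ALLOW
  req#7 t=15ms (window 1): ALLOW
  req#8 t=18ms (window 1): DENY
  req#9 t=20ms (window 1): DENY
  req#10 t=23ms (window 1): DENY

Allowed counts by window: 2 2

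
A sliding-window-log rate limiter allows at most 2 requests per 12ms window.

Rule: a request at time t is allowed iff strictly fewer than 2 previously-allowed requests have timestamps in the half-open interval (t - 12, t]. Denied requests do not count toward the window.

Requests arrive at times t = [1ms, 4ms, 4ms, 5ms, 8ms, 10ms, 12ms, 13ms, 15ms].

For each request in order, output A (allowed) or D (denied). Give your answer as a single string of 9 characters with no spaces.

Tracking allowed requests in the window:
  req#1 t=1ms: ALLOW
  req#2 t=4ms: ALLOW
  req#3 t=4ms: DENY
  req#4 t=5ms: DENY
  req#5 t=8ms: DENY
  req#6 t=10ms: DENY
  req#7 t=12ms: DENY
  req#8 t=13ms: ALLOW
  req#9 t=15ms: DENY

Answer: AADDDDDAD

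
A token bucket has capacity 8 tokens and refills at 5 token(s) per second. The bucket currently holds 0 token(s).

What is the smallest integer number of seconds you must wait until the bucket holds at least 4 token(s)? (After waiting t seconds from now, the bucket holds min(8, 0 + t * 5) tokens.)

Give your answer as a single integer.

Answer: 1

Derivation:
Need 0 + t * 5 >= 4, so t >= 4/5.
Smallest integer t = ceil(4/5) = 1.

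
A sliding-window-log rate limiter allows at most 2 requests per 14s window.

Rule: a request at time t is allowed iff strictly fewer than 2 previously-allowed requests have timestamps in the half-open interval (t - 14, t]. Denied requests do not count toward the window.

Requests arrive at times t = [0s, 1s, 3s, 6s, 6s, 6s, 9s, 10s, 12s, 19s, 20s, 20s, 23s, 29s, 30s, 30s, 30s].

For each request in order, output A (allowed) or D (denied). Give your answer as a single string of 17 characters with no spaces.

Answer: AADDDDDDDAADDDDDD

Derivation:
Tracking allowed requests in the window:
  req#1 t=0s: ALLOW
  req#2 t=1s: ALLOW
  req#3 t=3s: DENY
  req#4 t=6s: DENY
  req#5 t=6s: DENY
  req#6 t=6s: DENY
  req#7 t=9s: DENY
  req#8 t=10s: DENY
  req#9 t=12s: DENY
  req#10 t=19s: ALLOW
  req#11 t=20s: ALLOW
  req#12 t=20s: DENY
  req#13 t=23s: DENY
  req#14 t=29s: DENY
  req#15 t=30s: DENY
  req#16 t=30s: DENY
  req#17 t=30s: DENY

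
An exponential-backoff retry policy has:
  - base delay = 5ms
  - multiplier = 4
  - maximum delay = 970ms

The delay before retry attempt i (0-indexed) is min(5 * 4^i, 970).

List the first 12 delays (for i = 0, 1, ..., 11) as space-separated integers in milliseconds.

Answer: 5 20 80 320 970 970 970 970 970 970 970 970

Derivation:
Computing each delay:
  i=0: min(5*4^0, 970) = 5
  i=1: min(5*4^1, 970) = 20
  i=2: min(5*4^2, 970) = 80
  i=3: min(5*4^3, 970) = 320
  i=4: min(5*4^4, 970) = 970
  i=5: min(5*4^5, 970) = 970
  i=6: min(5*4^6, 970) = 970
  i=7: min(5*4^7, 970) = 970
  i=8: min(5*4^8, 970) = 970
  i=9: min(5*4^9, 970) = 970
  i=10: min(5*4^10, 970) = 970
  i=11: min(5*4^11, 970) = 970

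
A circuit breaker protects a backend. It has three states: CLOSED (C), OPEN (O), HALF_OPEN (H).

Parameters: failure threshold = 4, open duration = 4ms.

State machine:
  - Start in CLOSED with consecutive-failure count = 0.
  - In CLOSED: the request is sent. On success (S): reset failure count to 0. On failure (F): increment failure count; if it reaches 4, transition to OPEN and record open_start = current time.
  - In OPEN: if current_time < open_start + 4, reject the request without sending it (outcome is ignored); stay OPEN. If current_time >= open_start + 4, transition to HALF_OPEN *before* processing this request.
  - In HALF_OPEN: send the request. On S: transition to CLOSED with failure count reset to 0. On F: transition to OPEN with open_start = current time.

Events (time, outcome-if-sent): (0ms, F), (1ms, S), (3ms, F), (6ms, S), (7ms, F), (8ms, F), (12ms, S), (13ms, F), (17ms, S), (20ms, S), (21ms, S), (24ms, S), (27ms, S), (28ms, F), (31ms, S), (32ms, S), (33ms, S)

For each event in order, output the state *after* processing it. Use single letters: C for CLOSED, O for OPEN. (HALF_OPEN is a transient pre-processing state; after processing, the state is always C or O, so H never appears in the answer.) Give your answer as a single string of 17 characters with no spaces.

Answer: CCCCCCCCCCCCCCCCC

Derivation:
State after each event:
  event#1 t=0ms outcome=F: state=CLOSED
  event#2 t=1ms outcome=S: state=CLOSED
  event#3 t=3ms outcome=F: state=CLOSED
  event#4 t=6ms outcome=S: state=CLOSED
  event#5 t=7ms outcome=F: state=CLOSED
  event#6 t=8ms outcome=F: state=CLOSED
  event#7 t=12ms outcome=S: state=CLOSED
  event#8 t=13ms outcome=F: state=CLOSED
  event#9 t=17ms outcome=S: state=CLOSED
  event#10 t=20ms outcome=S: state=CLOSED
  event#11 t=21ms outcome=S: state=CLOSED
  event#12 t=24ms outcome=S: state=CLOSED
  event#13 t=27ms outcome=S: state=CLOSED
  event#14 t=28ms outcome=F: state=CLOSED
  event#15 t=31ms outcome=S: state=CLOSED
  event#16 t=32ms outcome=S: state=CLOSED
  event#17 t=33ms outcome=S: state=CLOSED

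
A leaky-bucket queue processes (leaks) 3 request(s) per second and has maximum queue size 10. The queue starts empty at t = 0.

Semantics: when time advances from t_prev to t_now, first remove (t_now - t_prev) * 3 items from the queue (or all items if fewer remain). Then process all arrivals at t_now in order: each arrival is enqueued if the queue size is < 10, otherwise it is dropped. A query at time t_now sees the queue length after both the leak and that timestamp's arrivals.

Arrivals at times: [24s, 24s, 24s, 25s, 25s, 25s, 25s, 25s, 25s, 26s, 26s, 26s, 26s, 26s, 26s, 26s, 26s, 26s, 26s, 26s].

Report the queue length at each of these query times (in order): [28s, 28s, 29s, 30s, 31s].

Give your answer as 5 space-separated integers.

Queue lengths at query times:
  query t=28s: backlog = 4
  query t=28s: backlog = 4
  query t=29s: backlog = 1
  query t=30s: backlog = 0
  query t=31s: backlog = 0

Answer: 4 4 1 0 0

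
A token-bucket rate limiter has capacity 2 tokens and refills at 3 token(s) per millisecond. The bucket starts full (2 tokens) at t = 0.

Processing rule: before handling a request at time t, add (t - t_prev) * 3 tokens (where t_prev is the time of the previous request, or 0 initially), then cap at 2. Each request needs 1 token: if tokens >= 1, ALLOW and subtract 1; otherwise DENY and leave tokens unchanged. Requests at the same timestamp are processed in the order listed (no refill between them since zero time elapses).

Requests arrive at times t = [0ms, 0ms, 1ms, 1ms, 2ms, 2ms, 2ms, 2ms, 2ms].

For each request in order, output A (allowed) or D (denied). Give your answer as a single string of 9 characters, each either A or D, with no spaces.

Simulating step by step:
  req#1 t=0ms: ALLOW
  req#2 t=0ms: ALLOW
  req#3 t=1ms: ALLOW
  req#4 t=1ms: ALLOW
  req#5 t=2ms: ALLOW
  req#6 t=2ms: ALLOW
  req#7 t=2ms: DENY
  req#8 t=2ms: DENY
  req#9 t=2ms: DENY

Answer: AAAAAADDD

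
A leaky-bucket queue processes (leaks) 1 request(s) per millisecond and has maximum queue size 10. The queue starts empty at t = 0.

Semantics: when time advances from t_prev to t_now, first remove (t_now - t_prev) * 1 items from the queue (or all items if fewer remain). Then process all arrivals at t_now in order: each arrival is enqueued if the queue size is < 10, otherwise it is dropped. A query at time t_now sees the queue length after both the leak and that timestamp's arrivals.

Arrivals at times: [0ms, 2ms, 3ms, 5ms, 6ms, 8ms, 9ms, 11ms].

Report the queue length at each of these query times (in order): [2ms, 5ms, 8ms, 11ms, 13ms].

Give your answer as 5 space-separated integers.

Queue lengths at query times:
  query t=2ms: backlog = 1
  query t=5ms: backlog = 1
  query t=8ms: backlog = 1
  query t=11ms: backlog = 1
  query t=13ms: backlog = 0

Answer: 1 1 1 1 0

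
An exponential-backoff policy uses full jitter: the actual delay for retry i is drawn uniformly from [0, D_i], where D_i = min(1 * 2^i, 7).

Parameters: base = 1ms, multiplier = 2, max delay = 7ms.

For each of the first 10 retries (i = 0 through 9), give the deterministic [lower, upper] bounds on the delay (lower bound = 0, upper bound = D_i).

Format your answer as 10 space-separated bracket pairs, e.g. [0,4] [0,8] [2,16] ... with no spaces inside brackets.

Answer: [0,1] [0,2] [0,4] [0,7] [0,7] [0,7] [0,7] [0,7] [0,7] [0,7]

Derivation:
Computing bounds per retry:
  i=0: D_i=min(1*2^0,7)=1, bounds=[0,1]
  i=1: D_i=min(1*2^1,7)=2, bounds=[0,2]
  i=2: D_i=min(1*2^2,7)=4, bounds=[0,4]
  i=3: D_i=min(1*2^3,7)=7, bounds=[0,7]
  i=4: D_i=min(1*2^4,7)=7, bounds=[0,7]
  i=5: D_i=min(1*2^5,7)=7, bounds=[0,7]
  i=6: D_i=min(1*2^6,7)=7, bounds=[0,7]
  i=7: D_i=min(1*2^7,7)=7, bounds=[0,7]
  i=8: D_i=min(1*2^8,7)=7, bounds=[0,7]
  i=9: D_i=min(1*2^9,7)=7, bounds=[0,7]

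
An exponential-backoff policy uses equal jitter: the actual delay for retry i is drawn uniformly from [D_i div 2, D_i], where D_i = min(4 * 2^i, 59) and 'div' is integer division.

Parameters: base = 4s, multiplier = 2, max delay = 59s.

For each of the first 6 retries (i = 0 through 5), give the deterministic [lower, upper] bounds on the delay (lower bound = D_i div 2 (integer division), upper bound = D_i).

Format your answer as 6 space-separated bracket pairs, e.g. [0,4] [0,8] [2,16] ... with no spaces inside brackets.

Computing bounds per retry:
  i=0: D_i=min(4*2^0,59)=4, bounds=[2,4]
  i=1: D_i=min(4*2^1,59)=8, bounds=[4,8]
  i=2: D_i=min(4*2^2,59)=16, bounds=[8,16]
  i=3: D_i=min(4*2^3,59)=32, bounds=[16,32]
  i=4: D_i=min(4*2^4,59)=59, bounds=[29,59]
  i=5: D_i=min(4*2^5,59)=59, bounds=[29,59]

Answer: [2,4] [4,8] [8,16] [16,32] [29,59] [29,59]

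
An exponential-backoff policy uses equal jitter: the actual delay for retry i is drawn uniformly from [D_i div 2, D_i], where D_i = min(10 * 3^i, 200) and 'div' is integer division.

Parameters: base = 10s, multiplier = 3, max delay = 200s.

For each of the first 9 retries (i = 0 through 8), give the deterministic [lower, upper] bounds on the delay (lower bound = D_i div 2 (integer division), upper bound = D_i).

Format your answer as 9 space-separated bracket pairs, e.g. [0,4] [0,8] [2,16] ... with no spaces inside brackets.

Computing bounds per retry:
  i=0: D_i=min(10*3^0,200)=10, bounds=[5,10]
  i=1: D_i=min(10*3^1,200)=30, bounds=[15,30]
  i=2: D_i=min(10*3^2,200)=90, bounds=[45,90]
  i=3: D_i=min(10*3^3,200)=200, bounds=[100,200]
  i=4: D_i=min(10*3^4,200)=200, bounds=[100,200]
  i=5: D_i=min(10*3^5,200)=200, bounds=[100,200]
  i=6: D_i=min(10*3^6,200)=200, bounds=[100,200]
  i=7: D_i=min(10*3^7,200)=200, bounds=[100,200]
  i=8: D_i=min(10*3^8,200)=200, bounds=[100,200]

Answer: [5,10] [15,30] [45,90] [100,200] [100,200] [100,200] [100,200] [100,200] [100,200]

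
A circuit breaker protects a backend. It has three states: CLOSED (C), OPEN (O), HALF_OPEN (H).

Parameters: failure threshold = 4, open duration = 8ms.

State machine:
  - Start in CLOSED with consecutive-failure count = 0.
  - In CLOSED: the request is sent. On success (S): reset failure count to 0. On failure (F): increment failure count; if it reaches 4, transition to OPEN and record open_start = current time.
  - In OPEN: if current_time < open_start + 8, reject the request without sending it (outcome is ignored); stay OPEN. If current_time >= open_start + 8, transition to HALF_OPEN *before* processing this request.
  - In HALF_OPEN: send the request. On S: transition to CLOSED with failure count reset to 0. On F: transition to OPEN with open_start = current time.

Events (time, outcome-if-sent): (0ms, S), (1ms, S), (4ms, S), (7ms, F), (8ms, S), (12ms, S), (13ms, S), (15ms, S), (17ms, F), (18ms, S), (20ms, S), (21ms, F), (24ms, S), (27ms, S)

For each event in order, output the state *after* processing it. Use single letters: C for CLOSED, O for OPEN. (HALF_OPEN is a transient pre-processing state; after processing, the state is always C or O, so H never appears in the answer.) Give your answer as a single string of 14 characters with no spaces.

State after each event:
  event#1 t=0ms outcome=S: state=CLOSED
  event#2 t=1ms outcome=S: state=CLOSED
  event#3 t=4ms outcome=S: state=CLOSED
  event#4 t=7ms outcome=F: state=CLOSED
  event#5 t=8ms outcome=S: state=CLOSED
  event#6 t=12ms outcome=S: state=CLOSED
  event#7 t=13ms outcome=S: state=CLOSED
  event#8 t=15ms outcome=S: state=CLOSED
  event#9 t=17ms outcome=F: state=CLOSED
  event#10 t=18ms outcome=S: state=CLOSED
  event#11 t=20ms outcome=S: state=CLOSED
  event#12 t=21ms outcome=F: state=CLOSED
  event#13 t=24ms outcome=S: state=CLOSED
  event#14 t=27ms outcome=S: state=CLOSED

Answer: CCCCCCCCCCCCCC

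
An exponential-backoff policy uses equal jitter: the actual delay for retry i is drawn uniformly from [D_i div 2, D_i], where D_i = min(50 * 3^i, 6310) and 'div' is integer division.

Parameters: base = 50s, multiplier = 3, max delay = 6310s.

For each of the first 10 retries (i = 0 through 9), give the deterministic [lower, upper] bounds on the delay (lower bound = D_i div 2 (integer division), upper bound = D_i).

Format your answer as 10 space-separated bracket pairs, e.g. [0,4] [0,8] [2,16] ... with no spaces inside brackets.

Computing bounds per retry:
  i=0: D_i=min(50*3^0,6310)=50, bounds=[25,50]
  i=1: D_i=min(50*3^1,6310)=150, bounds=[75,150]
  i=2: D_i=min(50*3^2,6310)=450, bounds=[225,450]
  i=3: D_i=min(50*3^3,6310)=1350, bounds=[675,1350]
  i=4: D_i=min(50*3^4,6310)=4050, bounds=[2025,4050]
  i=5: D_i=min(50*3^5,6310)=6310, bounds=[3155,6310]
  i=6: D_i=min(50*3^6,6310)=6310, bounds=[3155,6310]
  i=7: D_i=min(50*3^7,6310)=6310, bounds=[3155,6310]
  i=8: D_i=min(50*3^8,6310)=6310, bounds=[3155,6310]
  i=9: D_i=min(50*3^9,6310)=6310, bounds=[3155,6310]

Answer: [25,50] [75,150] [225,450] [675,1350] [2025,4050] [3155,6310] [3155,6310] [3155,6310] [3155,6310] [3155,6310]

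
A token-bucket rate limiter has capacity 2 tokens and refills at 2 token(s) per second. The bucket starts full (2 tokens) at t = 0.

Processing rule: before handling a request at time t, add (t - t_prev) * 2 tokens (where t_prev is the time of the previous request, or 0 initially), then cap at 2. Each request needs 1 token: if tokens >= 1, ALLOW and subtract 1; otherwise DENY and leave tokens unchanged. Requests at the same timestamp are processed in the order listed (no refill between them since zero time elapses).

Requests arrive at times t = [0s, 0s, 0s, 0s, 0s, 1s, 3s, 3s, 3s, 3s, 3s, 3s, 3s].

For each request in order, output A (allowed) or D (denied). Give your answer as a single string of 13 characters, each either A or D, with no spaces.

Simulating step by step:
  req#1 t=0s: ALLOW
  req#2 t=0s: ALLOW
  req#3 t=0s: DENY
  req#4 t=0s: DENY
  req#5 t=0s: DENY
  req#6 t=1s: ALLOW
  req#7 t=3s: ALLOW
  req#8 t=3s: ALLOW
  req#9 t=3s: DENY
  req#10 t=3s: DENY
  req#11 t=3s: DENY
  req#12 t=3s: DENY
  req#13 t=3s: DENY

Answer: AADDDAAADDDDD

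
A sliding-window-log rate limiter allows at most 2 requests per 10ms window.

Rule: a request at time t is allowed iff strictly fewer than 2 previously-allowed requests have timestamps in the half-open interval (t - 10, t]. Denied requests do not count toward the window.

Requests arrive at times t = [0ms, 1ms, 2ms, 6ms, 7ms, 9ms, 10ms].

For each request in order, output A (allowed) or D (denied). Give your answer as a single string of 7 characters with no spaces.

Tracking allowed requests in the window:
  req#1 t=0ms: ALLOW
  req#2 t=1ms: ALLOW
  req#3 t=2ms: DENY
  req#4 t=6ms: DENY
  req#5 t=7ms: DENY
  req#6 t=9ms: DENY
  req#7 t=10ms: ALLOW

Answer: AADDDDA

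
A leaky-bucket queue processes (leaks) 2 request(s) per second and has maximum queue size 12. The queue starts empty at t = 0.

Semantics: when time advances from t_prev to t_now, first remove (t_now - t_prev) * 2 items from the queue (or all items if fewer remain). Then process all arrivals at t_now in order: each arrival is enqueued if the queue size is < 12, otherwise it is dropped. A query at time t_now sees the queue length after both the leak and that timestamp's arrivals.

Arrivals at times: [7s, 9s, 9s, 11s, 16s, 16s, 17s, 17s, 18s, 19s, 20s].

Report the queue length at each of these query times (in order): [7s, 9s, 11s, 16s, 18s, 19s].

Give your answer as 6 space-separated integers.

Answer: 1 2 1 2 1 1

Derivation:
Queue lengths at query times:
  query t=7s: backlog = 1
  query t=9s: backlog = 2
  query t=11s: backlog = 1
  query t=16s: backlog = 2
  query t=18s: backlog = 1
  query t=19s: backlog = 1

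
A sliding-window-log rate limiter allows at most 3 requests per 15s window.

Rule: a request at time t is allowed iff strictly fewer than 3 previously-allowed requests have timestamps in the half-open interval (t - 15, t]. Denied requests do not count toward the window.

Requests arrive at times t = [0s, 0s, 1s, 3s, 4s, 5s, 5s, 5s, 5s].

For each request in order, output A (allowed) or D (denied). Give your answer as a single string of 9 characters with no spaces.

Tracking allowed requests in the window:
  req#1 t=0s: ALLOW
  req#2 t=0s: ALLOW
  req#3 t=1s: ALLOW
  req#4 t=3s: DENY
  req#5 t=4s: DENY
  req#6 t=5s: DENY
  req#7 t=5s: DENY
  req#8 t=5s: DENY
  req#9 t=5s: DENY

Answer: AAADDDDDD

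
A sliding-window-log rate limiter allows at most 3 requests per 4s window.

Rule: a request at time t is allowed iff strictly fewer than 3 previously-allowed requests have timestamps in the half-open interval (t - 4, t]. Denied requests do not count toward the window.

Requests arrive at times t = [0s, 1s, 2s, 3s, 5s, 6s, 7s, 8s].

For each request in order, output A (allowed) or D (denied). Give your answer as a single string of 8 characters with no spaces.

Tracking allowed requests in the window:
  req#1 t=0s: ALLOW
  req#2 t=1s: ALLOW
  req#3 t=2s: ALLOW
  req#4 t=3s: DENY
  req#5 t=5s: ALLOW
  req#6 t=6s: ALLOW
  req#7 t=7s: ALLOW
  req#8 t=8s: DENY

Answer: AAADAAAD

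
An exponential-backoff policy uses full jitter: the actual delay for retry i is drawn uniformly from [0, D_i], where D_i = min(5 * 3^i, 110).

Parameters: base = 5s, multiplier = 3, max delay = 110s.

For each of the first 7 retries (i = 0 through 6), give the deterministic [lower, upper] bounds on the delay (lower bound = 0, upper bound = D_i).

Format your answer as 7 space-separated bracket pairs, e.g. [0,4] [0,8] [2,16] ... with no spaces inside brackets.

Answer: [0,5] [0,15] [0,45] [0,110] [0,110] [0,110] [0,110]

Derivation:
Computing bounds per retry:
  i=0: D_i=min(5*3^0,110)=5, bounds=[0,5]
  i=1: D_i=min(5*3^1,110)=15, bounds=[0,15]
  i=2: D_i=min(5*3^2,110)=45, bounds=[0,45]
  i=3: D_i=min(5*3^3,110)=110, bounds=[0,110]
  i=4: D_i=min(5*3^4,110)=110, bounds=[0,110]
  i=5: D_i=min(5*3^5,110)=110, bounds=[0,110]
  i=6: D_i=min(5*3^6,110)=110, bounds=[0,110]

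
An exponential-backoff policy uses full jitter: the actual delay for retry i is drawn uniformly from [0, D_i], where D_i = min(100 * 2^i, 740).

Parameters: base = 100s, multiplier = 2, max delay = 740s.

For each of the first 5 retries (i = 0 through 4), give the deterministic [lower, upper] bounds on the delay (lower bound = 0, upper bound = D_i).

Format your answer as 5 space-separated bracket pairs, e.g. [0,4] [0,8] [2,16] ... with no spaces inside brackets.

Answer: [0,100] [0,200] [0,400] [0,740] [0,740]

Derivation:
Computing bounds per retry:
  i=0: D_i=min(100*2^0,740)=100, bounds=[0,100]
  i=1: D_i=min(100*2^1,740)=200, bounds=[0,200]
  i=2: D_i=min(100*2^2,740)=400, bounds=[0,400]
  i=3: D_i=min(100*2^3,740)=740, bounds=[0,740]
  i=4: D_i=min(100*2^4,740)=740, bounds=[0,740]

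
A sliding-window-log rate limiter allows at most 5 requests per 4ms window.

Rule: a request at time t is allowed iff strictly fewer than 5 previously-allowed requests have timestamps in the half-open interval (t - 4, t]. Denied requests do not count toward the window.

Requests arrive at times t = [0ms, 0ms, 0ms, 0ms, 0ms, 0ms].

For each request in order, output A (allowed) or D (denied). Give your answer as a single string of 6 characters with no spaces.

Tracking allowed requests in the window:
  req#1 t=0ms: ALLOW
  req#2 t=0ms: ALLOW
  req#3 t=0ms: ALLOW
  req#4 t=0ms: ALLOW
  req#5 t=0ms: ALLOW
  req#6 t=0ms: DENY

Answer: AAAAAD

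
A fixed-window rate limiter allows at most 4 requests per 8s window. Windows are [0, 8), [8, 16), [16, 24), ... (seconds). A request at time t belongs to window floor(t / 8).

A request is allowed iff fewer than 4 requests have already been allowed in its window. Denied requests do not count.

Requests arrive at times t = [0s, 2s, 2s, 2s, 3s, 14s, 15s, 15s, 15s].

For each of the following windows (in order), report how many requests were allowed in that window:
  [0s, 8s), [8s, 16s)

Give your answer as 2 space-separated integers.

Processing requests:
  req#1 t=0s (window 0): ALLOW
  req#2 t=2s (window 0): ALLOW
  req#3 t=2s (window 0): ALLOW
  req#4 t=2s (window 0): ALLOW
  req#5 t=3s (window 0): DENY
  req#6 t=14s (window 1): ALLOW
  req#7 t=15s (window 1): ALLOW
  req#8 t=15s (window 1): ALLOW
  req#9 t=15s (window 1): ALLOW

Allowed counts by window: 4 4

Answer: 4 4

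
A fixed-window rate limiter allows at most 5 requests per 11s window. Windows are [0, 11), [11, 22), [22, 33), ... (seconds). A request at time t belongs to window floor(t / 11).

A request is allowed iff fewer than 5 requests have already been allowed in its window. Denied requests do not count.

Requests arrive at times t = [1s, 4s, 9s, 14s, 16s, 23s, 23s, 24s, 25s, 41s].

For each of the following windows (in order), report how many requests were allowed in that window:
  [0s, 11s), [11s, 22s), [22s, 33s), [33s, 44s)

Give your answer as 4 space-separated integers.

Processing requests:
  req#1 t=1s (window 0): ALLOW
  req#2 t=4s (window 0): ALLOW
  req#3 t=9s (window 0): ALLOW
  req#4 t=14s (window 1): ALLOW
  req#5 t=16s (window 1): ALLOW
  req#6 t=23s (window 2): ALLOW
  req#7 t=23s (window 2): ALLOW
  req#8 t=24s (window 2): ALLOW
  req#9 t=25s (window 2): ALLOW
  req#10 t=41s (window 3): ALLOW

Allowed counts by window: 3 2 4 1

Answer: 3 2 4 1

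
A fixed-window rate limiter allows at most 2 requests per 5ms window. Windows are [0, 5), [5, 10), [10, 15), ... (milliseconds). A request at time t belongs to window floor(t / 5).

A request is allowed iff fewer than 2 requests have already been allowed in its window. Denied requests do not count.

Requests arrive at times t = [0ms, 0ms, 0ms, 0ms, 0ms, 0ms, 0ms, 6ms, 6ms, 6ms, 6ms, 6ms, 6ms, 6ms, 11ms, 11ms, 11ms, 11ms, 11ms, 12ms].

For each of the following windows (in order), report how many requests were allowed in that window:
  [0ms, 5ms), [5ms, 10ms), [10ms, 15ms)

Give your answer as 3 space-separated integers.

Processing requests:
  req#1 t=0ms (window 0): ALLOW
  req#2 t=0ms (window 0): ALLOW
  req#3 t=0ms (window 0): DENY
  req#4 t=0ms (window 0): DENY
  req#5 t=0ms (window 0): DENY
  req#6 t=0ms (window 0): DENY
  req#7 t=0ms (window 0): DENY
  req#8 t=6ms (window 1): ALLOW
  req#9 t=6ms (window 1): ALLOW
  req#10 t=6ms (window 1): DENY
  req#11 t=6ms (window 1): DENY
  req#12 t=6ms (window 1): DENY
  req#13 t=6ms (window 1): DENY
  req#14 t=6ms (window 1): DENY
  req#15 t=11ms (window 2): ALLOW
  req#16 t=11ms (window 2): ALLOW
  req#17 t=11ms (window 2): DENY
  req#18 t=11ms (window 2): DENY
  req#19 t=11ms (window 2): DENY
  req#20 t=12ms (window 2): DENY

Allowed counts by window: 2 2 2

Answer: 2 2 2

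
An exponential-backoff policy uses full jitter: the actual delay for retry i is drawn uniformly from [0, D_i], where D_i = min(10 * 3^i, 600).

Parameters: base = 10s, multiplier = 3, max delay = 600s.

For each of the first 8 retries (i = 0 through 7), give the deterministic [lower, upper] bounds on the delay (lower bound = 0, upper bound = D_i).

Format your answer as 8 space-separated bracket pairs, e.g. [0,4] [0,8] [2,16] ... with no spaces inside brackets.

Answer: [0,10] [0,30] [0,90] [0,270] [0,600] [0,600] [0,600] [0,600]

Derivation:
Computing bounds per retry:
  i=0: D_i=min(10*3^0,600)=10, bounds=[0,10]
  i=1: D_i=min(10*3^1,600)=30, bounds=[0,30]
  i=2: D_i=min(10*3^2,600)=90, bounds=[0,90]
  i=3: D_i=min(10*3^3,600)=270, bounds=[0,270]
  i=4: D_i=min(10*3^4,600)=600, bounds=[0,600]
  i=5: D_i=min(10*3^5,600)=600, bounds=[0,600]
  i=6: D_i=min(10*3^6,600)=600, bounds=[0,600]
  i=7: D_i=min(10*3^7,600)=600, bounds=[0,600]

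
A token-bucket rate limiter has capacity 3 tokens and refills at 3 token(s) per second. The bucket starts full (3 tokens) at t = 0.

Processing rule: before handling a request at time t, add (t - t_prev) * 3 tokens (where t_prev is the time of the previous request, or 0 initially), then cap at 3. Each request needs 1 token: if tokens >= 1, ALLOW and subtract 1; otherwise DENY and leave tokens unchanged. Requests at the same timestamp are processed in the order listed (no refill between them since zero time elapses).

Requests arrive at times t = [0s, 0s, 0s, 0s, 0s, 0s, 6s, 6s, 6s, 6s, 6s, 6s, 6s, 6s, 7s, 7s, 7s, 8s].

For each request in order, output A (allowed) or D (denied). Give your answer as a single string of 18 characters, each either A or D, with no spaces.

Simulating step by step:
  req#1 t=0s: ALLOW
  req#2 t=0s: ALLOW
  req#3 t=0s: ALLOW
  req#4 t=0s: DENY
  req#5 t=0s: DENY
  req#6 t=0s: DENY
  req#7 t=6s: ALLOW
  req#8 t=6s: ALLOW
  req#9 t=6s: ALLOW
  req#10 t=6s: DENY
  req#11 t=6s: DENY
  req#12 t=6s: DENY
  req#13 t=6s: DENY
  req#14 t=6s: DENY
  req#15 t=7s: ALLOW
  req#16 t=7s: ALLOW
  req#17 t=7s: ALLOW
  req#18 t=8s: ALLOW

Answer: AAADDDAAADDDDDAAAA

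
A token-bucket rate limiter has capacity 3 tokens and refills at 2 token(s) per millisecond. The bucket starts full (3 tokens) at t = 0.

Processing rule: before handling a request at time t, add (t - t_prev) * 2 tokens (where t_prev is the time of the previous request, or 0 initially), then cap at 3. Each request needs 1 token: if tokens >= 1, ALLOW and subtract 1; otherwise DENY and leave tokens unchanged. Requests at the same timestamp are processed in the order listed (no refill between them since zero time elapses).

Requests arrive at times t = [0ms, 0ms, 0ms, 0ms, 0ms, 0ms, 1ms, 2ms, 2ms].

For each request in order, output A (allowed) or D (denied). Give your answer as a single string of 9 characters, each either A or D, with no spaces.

Answer: AAADDDAAA

Derivation:
Simulating step by step:
  req#1 t=0ms: ALLOW
  req#2 t=0ms: ALLOW
  req#3 t=0ms: ALLOW
  req#4 t=0ms: DENY
  req#5 t=0ms: DENY
  req#6 t=0ms: DENY
  req#7 t=1ms: ALLOW
  req#8 t=2ms: ALLOW
  req#9 t=2ms: ALLOW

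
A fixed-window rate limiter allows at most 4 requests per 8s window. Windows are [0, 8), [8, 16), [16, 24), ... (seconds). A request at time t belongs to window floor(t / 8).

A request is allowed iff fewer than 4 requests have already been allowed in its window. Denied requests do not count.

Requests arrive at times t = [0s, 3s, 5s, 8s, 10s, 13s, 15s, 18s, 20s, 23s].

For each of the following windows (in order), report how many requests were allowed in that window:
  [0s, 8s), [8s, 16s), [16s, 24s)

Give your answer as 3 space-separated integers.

Processing requests:
  req#1 t=0s (window 0): ALLOW
  req#2 t=3s (window 0): ALLOW
  req#3 t=5s (window 0): ALLOW
  req#4 t=8s (window 1): ALLOW
  req#5 t=10s (window 1): ALLOW
  req#6 t=13s (window 1): ALLOW
  req#7 t=15s (window 1): ALLOW
  req#8 t=18s (window 2): ALLOW
  req#9 t=20s (window 2): ALLOW
  req#10 t=23s (window 2): ALLOW

Allowed counts by window: 3 4 3

Answer: 3 4 3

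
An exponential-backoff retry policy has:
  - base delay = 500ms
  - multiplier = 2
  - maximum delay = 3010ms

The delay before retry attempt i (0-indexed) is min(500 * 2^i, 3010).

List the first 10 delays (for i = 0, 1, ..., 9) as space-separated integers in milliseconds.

Computing each delay:
  i=0: min(500*2^0, 3010) = 500
  i=1: min(500*2^1, 3010) = 1000
  i=2: min(500*2^2, 3010) = 2000
  i=3: min(500*2^3, 3010) = 3010
  i=4: min(500*2^4, 3010) = 3010
  i=5: min(500*2^5, 3010) = 3010
  i=6: min(500*2^6, 3010) = 3010
  i=7: min(500*2^7, 3010) = 3010
  i=8: min(500*2^8, 3010) = 3010
  i=9: min(500*2^9, 3010) = 3010

Answer: 500 1000 2000 3010 3010 3010 3010 3010 3010 3010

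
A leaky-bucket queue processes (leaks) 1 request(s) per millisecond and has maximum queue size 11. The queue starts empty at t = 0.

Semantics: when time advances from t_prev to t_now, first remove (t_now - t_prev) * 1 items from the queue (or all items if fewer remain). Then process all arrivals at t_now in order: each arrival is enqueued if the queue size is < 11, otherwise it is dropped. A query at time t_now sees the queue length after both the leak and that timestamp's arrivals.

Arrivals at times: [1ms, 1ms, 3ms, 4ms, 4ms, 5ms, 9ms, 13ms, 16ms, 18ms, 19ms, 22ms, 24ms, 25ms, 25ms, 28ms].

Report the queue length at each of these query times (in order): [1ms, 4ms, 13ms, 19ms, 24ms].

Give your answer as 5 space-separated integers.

Queue lengths at query times:
  query t=1ms: backlog = 2
  query t=4ms: backlog = 2
  query t=13ms: backlog = 1
  query t=19ms: backlog = 1
  query t=24ms: backlog = 1

Answer: 2 2 1 1 1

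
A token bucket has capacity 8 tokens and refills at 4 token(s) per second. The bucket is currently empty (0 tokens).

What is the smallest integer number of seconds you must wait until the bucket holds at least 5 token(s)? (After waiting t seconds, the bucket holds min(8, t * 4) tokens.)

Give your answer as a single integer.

Answer: 2

Derivation:
Need t * 4 >= 5, so t >= 5/4.
Smallest integer t = ceil(5/4) = 2.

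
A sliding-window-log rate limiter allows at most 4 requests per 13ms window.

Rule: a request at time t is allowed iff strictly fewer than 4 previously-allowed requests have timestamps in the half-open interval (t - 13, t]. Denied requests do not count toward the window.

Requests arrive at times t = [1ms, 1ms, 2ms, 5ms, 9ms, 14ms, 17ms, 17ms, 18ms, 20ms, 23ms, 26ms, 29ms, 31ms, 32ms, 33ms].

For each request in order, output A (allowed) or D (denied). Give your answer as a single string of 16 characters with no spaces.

Tracking allowed requests in the window:
  req#1 t=1ms: ALLOW
  req#2 t=1ms: ALLOW
  req#3 t=2ms: ALLOW
  req#4 t=5ms: ALLOW
  req#5 t=9ms: DENY
  req#6 t=14ms: ALLOW
  req#7 t=17ms: ALLOW
  req#8 t=17ms: ALLOW
  req#9 t=18ms: ALLOW
  req#10 t=20ms: DENY
  req#11 t=23ms: DENY
  req#12 t=26ms: DENY
  req#13 t=29ms: ALLOW
  req#14 t=31ms: ALLOW
  req#15 t=32ms: ALLOW
  req#16 t=33ms: ALLOW

Answer: AAAADAAAADDDAAAA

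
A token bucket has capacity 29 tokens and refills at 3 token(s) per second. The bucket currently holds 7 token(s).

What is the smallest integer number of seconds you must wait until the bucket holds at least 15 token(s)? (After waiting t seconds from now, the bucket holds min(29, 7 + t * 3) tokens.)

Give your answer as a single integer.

Need 7 + t * 3 >= 15, so t >= 8/3.
Smallest integer t = ceil(8/3) = 3.

Answer: 3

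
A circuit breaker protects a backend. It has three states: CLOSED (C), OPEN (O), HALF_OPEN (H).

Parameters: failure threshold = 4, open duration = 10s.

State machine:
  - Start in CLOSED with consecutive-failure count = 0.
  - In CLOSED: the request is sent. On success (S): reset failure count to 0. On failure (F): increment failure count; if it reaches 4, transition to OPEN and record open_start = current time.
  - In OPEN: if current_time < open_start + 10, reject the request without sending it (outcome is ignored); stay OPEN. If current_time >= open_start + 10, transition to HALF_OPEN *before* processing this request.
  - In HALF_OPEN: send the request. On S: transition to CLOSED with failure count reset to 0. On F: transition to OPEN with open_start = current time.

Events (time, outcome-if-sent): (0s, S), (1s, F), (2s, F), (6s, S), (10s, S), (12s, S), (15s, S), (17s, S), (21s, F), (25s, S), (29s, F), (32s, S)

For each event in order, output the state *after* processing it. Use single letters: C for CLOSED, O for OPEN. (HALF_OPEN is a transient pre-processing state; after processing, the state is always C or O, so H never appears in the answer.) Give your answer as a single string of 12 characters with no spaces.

State after each event:
  event#1 t=0s outcome=S: state=CLOSED
  event#2 t=1s outcome=F: state=CLOSED
  event#3 t=2s outcome=F: state=CLOSED
  event#4 t=6s outcome=S: state=CLOSED
  event#5 t=10s outcome=S: state=CLOSED
  event#6 t=12s outcome=S: state=CLOSED
  event#7 t=15s outcome=S: state=CLOSED
  event#8 t=17s outcome=S: state=CLOSED
  event#9 t=21s outcome=F: state=CLOSED
  event#10 t=25s outcome=S: state=CLOSED
  event#11 t=29s outcome=F: state=CLOSED
  event#12 t=32s outcome=S: state=CLOSED

Answer: CCCCCCCCCCCC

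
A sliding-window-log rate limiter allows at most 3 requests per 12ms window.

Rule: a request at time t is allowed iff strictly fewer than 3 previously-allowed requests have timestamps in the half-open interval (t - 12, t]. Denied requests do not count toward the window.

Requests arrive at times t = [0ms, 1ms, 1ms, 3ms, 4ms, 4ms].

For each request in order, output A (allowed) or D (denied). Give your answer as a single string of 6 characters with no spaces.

Answer: AAADDD

Derivation:
Tracking allowed requests in the window:
  req#1 t=0ms: ALLOW
  req#2 t=1ms: ALLOW
  req#3 t=1ms: ALLOW
  req#4 t=3ms: DENY
  req#5 t=4ms: DENY
  req#6 t=4ms: DENY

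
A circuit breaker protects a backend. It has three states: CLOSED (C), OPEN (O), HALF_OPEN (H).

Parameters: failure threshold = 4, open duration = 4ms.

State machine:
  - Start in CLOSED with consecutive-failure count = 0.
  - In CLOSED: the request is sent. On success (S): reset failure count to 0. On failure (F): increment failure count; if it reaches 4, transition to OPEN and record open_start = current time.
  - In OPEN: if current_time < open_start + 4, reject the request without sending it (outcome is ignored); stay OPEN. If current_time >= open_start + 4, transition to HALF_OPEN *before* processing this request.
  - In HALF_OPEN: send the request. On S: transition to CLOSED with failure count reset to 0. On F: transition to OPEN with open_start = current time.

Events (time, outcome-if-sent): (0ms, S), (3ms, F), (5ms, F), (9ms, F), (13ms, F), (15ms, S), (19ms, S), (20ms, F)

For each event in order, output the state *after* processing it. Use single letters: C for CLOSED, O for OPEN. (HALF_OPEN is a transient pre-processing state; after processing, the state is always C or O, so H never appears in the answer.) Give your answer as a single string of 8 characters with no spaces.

State after each event:
  event#1 t=0ms outcome=S: state=CLOSED
  event#2 t=3ms outcome=F: state=CLOSED
  event#3 t=5ms outcome=F: state=CLOSED
  event#4 t=9ms outcome=F: state=CLOSED
  event#5 t=13ms outcome=F: state=OPEN
  event#6 t=15ms outcome=S: state=OPEN
  event#7 t=19ms outcome=S: state=CLOSED
  event#8 t=20ms outcome=F: state=CLOSED

Answer: CCCCOOCC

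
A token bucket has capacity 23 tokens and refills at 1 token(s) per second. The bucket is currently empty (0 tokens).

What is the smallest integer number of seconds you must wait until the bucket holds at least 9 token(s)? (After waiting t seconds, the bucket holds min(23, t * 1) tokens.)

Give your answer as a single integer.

Need t * 1 >= 9, so t >= 9/1.
Smallest integer t = ceil(9/1) = 9.

Answer: 9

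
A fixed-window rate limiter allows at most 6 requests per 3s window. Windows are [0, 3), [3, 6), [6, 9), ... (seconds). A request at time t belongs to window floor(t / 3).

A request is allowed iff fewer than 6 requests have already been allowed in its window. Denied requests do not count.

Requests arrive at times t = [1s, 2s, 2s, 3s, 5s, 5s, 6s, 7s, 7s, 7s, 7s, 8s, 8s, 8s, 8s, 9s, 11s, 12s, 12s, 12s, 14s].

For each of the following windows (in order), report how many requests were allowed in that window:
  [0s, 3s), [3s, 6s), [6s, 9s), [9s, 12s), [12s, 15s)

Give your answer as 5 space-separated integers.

Answer: 3 3 6 2 4

Derivation:
Processing requests:
  req#1 t=1s (window 0): ALLOW
  req#2 t=2s (window 0): ALLOW
  req#3 t=2s (window 0): ALLOW
  req#4 t=3s (window 1): ALLOW
  req#5 t=5s (window 1): ALLOW
  req#6 t=5s (window 1): ALLOW
  req#7 t=6s (window 2): ALLOW
  req#8 t=7s (window 2): ALLOW
  req#9 t=7s (window 2): ALLOW
  req#10 t=7s (window 2): ALLOW
  req#11 t=7s (window 2): ALLOW
  req#12 t=8s (window 2): ALLOW
  req#13 t=8s (window 2): DENY
  req#14 t=8s (window 2): DENY
  req#15 t=8s (window 2): DENY
  req#16 t=9s (window 3): ALLOW
  req#17 t=11s (window 3): ALLOW
  req#18 t=12s (window 4): ALLOW
  req#19 t=12s (window 4): ALLOW
  req#20 t=12s (window 4): ALLOW
  req#21 t=14s (window 4): ALLOW

Allowed counts by window: 3 3 6 2 4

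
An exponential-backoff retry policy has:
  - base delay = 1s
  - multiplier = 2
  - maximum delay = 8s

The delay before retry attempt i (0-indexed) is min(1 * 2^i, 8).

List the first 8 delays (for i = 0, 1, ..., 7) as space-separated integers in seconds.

Answer: 1 2 4 8 8 8 8 8

Derivation:
Computing each delay:
  i=0: min(1*2^0, 8) = 1
  i=1: min(1*2^1, 8) = 2
  i=2: min(1*2^2, 8) = 4
  i=3: min(1*2^3, 8) = 8
  i=4: min(1*2^4, 8) = 8
  i=5: min(1*2^5, 8) = 8
  i=6: min(1*2^6, 8) = 8
  i=7: min(1*2^7, 8) = 8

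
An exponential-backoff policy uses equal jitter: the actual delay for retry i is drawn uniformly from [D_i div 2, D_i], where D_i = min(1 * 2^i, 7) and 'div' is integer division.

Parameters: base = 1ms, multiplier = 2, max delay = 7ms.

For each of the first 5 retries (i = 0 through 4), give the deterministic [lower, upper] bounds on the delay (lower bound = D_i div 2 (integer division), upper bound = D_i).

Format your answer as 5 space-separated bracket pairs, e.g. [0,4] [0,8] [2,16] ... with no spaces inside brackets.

Computing bounds per retry:
  i=0: D_i=min(1*2^0,7)=1, bounds=[0,1]
  i=1: D_i=min(1*2^1,7)=2, bounds=[1,2]
  i=2: D_i=min(1*2^2,7)=4, bounds=[2,4]
  i=3: D_i=min(1*2^3,7)=7, bounds=[3,7]
  i=4: D_i=min(1*2^4,7)=7, bounds=[3,7]

Answer: [0,1] [1,2] [2,4] [3,7] [3,7]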